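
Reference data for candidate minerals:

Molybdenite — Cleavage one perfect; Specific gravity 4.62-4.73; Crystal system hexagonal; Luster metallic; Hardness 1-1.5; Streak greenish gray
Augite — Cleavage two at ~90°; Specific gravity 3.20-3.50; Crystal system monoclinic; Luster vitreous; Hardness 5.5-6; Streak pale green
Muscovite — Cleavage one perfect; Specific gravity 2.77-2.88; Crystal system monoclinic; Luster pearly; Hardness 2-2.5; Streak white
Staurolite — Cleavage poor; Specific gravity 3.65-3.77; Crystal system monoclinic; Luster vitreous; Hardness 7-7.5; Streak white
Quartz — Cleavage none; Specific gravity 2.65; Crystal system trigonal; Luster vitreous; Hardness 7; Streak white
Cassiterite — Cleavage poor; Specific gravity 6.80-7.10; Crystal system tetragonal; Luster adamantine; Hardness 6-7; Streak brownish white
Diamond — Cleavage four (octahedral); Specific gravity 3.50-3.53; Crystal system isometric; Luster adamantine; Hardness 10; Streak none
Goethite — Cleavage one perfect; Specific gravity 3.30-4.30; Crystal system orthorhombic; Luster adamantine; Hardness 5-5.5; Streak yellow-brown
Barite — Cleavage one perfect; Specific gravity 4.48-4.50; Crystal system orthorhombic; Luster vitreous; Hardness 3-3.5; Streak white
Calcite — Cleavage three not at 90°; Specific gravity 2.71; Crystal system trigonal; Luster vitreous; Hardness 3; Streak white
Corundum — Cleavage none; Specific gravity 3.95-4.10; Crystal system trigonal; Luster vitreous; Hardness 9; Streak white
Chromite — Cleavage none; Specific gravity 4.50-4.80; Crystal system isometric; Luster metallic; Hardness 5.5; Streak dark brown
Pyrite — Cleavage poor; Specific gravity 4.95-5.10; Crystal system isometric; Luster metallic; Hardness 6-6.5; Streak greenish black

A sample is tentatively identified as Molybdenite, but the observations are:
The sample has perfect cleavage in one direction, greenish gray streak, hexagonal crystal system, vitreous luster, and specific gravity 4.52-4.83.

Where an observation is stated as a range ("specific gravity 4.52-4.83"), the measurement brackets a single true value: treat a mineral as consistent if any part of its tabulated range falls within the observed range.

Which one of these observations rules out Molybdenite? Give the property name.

luster

Perfect cleavage in one direction: Molybdenite has cleavage one perfect — agrees.
Greenish gray streak: Molybdenite has greenish gray streak — agrees.
Hexagonal crystal system: Molybdenite has hexagonal system — agrees.
Vitreous luster: Molybdenite has metallic luster — inconsistent.
Specific gravity 4.52-4.83: Molybdenite has SG 4.62-4.73 — agrees.
Only the luster is inconsistent.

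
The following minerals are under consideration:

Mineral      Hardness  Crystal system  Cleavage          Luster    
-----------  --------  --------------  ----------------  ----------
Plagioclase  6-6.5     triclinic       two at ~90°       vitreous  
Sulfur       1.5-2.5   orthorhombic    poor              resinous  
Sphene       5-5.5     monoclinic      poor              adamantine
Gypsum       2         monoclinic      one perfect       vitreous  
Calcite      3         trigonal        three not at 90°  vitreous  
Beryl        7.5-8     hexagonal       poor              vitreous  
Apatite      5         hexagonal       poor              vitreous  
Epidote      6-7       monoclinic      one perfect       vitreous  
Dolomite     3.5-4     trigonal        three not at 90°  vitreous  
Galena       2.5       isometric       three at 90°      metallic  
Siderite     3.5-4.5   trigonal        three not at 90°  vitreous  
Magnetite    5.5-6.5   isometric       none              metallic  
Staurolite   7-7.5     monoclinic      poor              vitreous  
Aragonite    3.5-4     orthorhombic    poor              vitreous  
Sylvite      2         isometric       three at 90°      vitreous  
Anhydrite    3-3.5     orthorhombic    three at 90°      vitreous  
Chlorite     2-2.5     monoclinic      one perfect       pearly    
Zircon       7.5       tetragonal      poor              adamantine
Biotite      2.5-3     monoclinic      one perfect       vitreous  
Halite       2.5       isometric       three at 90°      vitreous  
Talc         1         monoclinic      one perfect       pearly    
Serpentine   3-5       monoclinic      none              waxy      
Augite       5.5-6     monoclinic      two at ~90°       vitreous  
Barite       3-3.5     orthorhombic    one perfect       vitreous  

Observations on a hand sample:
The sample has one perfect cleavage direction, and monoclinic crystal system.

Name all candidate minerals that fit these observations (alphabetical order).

Biotite, Chlorite, Epidote, Gypsum, Talc

One perfect cleavage direction: only Gypsum, Epidote, Chlorite, Biotite, Talc, Barite remain.
Monoclinic crystal system rules out Barite.
The minerals that satisfy all observations are Biotite, Chlorite, Epidote, Gypsum, Talc.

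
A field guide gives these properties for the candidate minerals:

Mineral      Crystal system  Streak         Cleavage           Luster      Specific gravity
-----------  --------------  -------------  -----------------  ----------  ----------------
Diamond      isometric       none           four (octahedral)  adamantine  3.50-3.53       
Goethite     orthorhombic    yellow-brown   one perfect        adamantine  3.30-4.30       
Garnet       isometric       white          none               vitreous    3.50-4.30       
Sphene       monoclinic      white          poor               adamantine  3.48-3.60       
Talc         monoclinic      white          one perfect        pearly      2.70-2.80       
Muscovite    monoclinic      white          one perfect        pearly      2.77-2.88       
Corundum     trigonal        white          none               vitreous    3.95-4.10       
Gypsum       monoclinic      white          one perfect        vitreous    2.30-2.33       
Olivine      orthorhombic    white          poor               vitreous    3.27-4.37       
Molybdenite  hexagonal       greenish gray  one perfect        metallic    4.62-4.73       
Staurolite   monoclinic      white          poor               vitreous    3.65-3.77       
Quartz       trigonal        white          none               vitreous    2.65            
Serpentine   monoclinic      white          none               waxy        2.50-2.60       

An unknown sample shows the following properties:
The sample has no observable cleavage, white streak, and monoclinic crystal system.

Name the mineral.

No observable cleavage: narrows the field to Garnet, Corundum, Quartz, Serpentine.
White streak: no further eliminations.
Monoclinic crystal system: narrows the field to Serpentine.
Serpentine is the sole remaining match.

Serpentine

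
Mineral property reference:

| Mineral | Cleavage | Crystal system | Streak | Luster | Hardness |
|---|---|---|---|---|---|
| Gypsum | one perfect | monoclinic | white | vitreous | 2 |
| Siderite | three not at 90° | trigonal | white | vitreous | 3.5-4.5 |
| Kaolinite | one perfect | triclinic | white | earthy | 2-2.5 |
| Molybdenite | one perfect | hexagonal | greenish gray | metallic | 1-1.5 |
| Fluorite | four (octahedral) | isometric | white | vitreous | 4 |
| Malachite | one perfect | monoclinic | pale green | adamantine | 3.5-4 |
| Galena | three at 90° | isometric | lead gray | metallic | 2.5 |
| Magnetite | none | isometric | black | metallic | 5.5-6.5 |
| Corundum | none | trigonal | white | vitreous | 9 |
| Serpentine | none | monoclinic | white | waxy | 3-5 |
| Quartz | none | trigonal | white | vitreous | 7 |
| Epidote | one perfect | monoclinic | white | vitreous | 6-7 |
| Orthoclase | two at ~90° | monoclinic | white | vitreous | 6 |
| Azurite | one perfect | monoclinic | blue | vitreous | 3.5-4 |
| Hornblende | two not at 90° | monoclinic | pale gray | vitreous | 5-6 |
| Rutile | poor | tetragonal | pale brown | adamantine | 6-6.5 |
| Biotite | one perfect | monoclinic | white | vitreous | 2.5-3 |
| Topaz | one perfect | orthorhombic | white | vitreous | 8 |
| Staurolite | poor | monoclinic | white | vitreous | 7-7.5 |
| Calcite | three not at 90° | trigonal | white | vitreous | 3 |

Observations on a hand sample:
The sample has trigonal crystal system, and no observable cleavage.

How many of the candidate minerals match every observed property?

2

Trigonal crystal system — narrows the field to Siderite, Corundum, Quartz, Calcite.
No observable cleavage excludes Siderite, Calcite.
The minerals that satisfy all observations are Corundum, Quartz.
That is 2 minerals.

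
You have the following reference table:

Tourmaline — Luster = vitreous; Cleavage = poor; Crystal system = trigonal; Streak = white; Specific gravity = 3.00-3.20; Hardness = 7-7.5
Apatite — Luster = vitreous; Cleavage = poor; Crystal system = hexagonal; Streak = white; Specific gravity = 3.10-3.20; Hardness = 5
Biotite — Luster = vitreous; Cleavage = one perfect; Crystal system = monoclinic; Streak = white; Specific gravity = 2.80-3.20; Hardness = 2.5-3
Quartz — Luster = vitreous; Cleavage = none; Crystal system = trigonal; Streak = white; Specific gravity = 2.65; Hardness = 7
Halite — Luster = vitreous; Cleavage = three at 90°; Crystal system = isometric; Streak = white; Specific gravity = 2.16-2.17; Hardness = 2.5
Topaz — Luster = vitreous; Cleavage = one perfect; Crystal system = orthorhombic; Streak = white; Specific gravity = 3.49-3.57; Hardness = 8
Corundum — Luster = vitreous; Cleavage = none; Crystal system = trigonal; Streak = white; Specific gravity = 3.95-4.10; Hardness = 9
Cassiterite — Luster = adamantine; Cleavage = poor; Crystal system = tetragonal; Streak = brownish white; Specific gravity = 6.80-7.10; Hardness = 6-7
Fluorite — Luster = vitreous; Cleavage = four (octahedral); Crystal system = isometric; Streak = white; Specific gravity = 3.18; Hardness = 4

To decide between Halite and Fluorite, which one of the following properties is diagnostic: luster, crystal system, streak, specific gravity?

Luster: both vitreous — shared.
Crystal system: both isometric — shared.
Streak: both white — shared.
Specific gravity: Halite 2.16-2.17, Fluorite 3.18 — distinct.
Specific gravity is the diagnostic property here.

specific gravity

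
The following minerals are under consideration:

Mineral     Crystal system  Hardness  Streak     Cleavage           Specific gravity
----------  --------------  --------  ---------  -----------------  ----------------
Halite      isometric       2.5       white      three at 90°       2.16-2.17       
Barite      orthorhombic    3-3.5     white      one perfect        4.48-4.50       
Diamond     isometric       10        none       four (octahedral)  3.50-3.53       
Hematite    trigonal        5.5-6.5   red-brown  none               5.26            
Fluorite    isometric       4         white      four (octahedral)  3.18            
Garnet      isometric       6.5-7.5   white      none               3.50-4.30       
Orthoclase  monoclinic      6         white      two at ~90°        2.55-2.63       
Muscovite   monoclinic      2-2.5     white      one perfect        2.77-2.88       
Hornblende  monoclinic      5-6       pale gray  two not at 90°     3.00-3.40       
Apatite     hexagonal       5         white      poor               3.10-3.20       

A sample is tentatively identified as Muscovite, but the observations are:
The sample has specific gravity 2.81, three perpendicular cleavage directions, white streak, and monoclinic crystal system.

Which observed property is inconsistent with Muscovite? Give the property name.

Specific gravity 2.81: Muscovite has SG 2.77-2.88 — matches.
Three perpendicular cleavage directions: Muscovite has cleavage one perfect — inconsistent.
White streak: Muscovite has white streak — matches.
Monoclinic crystal system: Muscovite has monoclinic system — matches.
Only the cleavage is inconsistent.

cleavage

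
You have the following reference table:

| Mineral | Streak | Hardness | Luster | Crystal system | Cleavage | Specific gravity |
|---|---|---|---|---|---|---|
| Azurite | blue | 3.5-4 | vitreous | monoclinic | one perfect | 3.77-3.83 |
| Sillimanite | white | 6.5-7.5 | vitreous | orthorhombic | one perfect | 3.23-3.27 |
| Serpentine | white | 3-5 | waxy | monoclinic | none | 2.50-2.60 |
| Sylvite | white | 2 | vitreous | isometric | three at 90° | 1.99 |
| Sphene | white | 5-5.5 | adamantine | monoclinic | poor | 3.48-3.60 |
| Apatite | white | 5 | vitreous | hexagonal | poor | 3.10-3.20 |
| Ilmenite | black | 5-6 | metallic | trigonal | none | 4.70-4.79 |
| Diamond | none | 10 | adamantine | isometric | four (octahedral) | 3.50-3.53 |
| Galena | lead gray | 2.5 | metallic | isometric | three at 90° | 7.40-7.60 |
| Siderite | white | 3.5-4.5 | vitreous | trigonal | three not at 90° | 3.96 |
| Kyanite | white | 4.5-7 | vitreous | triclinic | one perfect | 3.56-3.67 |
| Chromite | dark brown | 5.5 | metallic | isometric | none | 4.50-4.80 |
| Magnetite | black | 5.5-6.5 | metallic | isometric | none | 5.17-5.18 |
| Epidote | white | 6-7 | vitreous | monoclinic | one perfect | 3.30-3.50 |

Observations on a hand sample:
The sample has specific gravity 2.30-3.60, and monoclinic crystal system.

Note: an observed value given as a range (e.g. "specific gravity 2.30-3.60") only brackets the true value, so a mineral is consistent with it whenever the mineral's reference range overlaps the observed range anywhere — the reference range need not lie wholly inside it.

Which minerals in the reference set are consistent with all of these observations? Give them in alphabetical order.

Epidote, Serpentine, Sphene

Specific gravity 2.30-3.60 — narrows the field to Sillimanite, Serpentine, Sphene, Apatite, Diamond, Kyanite, Epidote.
Monoclinic crystal system — leaves Serpentine, Sphene, Epidote.
Remaining candidates: Epidote, Serpentine, Sphene.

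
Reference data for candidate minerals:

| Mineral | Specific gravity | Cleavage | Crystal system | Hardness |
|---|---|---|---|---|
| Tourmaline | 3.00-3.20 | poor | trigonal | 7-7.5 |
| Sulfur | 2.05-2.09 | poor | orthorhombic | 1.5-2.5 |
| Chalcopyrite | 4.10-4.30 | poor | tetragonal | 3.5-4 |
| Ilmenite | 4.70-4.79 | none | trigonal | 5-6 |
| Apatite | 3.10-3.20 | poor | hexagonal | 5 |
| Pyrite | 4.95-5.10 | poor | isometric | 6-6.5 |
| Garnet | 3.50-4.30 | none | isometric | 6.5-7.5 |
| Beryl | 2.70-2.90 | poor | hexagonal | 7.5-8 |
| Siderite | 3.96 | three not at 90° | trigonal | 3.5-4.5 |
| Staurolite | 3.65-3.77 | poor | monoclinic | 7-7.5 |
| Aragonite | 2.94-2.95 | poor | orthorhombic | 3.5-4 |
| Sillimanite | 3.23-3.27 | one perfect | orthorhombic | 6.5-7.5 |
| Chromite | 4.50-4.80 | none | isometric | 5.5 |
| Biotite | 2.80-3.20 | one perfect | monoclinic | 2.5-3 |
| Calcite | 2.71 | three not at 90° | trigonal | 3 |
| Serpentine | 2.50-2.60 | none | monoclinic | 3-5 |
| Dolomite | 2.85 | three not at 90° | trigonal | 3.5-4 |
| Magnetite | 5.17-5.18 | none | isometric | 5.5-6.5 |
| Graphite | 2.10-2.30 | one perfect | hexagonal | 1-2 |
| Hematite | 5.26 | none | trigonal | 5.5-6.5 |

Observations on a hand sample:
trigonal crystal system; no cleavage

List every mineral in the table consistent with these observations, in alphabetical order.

Hematite, Ilmenite

Trigonal crystal system — leaves Tourmaline, Ilmenite, Siderite, Calcite, Dolomite, Hematite.
No cleavage — only Ilmenite, Hematite remain.
The minerals that satisfy all observations are Hematite, Ilmenite.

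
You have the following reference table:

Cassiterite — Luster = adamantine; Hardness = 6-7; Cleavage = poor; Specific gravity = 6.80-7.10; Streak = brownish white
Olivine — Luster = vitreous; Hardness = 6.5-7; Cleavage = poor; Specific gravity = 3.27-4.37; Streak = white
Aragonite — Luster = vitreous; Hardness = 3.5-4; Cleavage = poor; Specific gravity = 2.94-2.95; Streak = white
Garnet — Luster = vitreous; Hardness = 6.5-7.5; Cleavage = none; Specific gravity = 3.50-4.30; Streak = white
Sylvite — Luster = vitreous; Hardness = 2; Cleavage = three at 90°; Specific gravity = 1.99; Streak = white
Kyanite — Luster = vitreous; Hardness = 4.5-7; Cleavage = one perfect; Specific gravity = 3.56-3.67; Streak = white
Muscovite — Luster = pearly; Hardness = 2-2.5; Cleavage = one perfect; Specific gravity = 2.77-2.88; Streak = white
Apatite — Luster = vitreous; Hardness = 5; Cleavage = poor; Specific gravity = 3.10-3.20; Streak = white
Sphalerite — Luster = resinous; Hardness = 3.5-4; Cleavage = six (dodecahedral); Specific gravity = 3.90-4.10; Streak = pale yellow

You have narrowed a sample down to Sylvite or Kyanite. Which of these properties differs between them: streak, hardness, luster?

Streak: both white — identical.
Hardness: Sylvite 2, Kyanite 4.5-7 — these differ.
Luster: both vitreous — identical.
Only hardness differs between Sylvite and Kyanite among the listed tests.

hardness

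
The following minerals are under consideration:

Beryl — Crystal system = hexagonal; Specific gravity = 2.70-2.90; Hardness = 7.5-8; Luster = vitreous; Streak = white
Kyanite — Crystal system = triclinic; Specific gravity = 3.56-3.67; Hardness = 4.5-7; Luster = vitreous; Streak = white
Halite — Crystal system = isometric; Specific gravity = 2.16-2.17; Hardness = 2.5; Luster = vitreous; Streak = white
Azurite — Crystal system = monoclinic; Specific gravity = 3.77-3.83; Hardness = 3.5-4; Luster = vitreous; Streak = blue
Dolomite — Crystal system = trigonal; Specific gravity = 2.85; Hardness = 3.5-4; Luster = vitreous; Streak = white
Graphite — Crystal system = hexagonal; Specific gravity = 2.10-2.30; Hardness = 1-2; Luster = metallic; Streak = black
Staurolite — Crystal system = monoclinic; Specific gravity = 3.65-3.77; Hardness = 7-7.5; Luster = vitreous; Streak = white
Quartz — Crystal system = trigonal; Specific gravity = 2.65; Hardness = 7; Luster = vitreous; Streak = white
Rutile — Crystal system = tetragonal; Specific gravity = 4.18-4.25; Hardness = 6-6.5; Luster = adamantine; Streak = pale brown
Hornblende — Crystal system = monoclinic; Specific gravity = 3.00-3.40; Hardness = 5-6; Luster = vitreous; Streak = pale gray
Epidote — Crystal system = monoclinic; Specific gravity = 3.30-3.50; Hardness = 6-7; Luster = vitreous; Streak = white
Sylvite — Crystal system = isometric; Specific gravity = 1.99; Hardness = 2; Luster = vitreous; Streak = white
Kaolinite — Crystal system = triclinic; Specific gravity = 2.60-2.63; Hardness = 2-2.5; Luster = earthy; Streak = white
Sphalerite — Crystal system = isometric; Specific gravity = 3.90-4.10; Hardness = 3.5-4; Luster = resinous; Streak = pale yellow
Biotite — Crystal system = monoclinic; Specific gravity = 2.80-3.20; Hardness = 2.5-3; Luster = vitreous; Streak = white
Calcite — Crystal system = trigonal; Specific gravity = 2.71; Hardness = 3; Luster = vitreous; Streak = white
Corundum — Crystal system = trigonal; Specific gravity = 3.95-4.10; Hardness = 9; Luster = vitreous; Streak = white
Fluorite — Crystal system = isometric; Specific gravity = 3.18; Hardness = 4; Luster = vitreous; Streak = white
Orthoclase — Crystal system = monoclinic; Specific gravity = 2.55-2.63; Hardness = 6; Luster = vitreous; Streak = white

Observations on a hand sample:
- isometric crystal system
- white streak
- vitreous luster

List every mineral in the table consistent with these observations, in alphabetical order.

Fluorite, Halite, Sylvite

Isometric crystal system: Halite, Sylvite, Sphalerite, Fluorite remain.
White streak rules out Sphalerite.
Vitreous luster: all remaining candidates fit.
Consistent with every observation: Fluorite, Halite, Sylvite.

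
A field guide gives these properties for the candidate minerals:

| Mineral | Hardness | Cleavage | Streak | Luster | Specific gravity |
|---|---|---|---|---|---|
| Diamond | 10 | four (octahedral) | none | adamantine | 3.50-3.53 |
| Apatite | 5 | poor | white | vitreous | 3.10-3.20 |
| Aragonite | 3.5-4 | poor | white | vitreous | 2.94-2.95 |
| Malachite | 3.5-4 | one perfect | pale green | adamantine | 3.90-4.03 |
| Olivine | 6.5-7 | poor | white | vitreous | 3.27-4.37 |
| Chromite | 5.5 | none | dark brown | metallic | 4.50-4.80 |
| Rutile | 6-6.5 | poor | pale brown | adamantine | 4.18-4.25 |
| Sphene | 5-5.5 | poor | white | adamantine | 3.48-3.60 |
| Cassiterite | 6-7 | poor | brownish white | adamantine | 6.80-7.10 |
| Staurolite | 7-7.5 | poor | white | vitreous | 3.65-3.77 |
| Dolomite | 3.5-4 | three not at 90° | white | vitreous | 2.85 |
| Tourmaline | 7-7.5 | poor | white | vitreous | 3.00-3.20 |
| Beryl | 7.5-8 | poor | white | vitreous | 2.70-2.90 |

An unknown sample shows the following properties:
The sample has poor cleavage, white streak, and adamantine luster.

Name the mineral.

Sphene

Poor cleavage rules out Diamond, Malachite, Chromite, Dolomite.
White streak is inconsistent with Rutile, Cassiterite.
Adamantine luster — Sphene remains.
Only Sphene satisfies all observations.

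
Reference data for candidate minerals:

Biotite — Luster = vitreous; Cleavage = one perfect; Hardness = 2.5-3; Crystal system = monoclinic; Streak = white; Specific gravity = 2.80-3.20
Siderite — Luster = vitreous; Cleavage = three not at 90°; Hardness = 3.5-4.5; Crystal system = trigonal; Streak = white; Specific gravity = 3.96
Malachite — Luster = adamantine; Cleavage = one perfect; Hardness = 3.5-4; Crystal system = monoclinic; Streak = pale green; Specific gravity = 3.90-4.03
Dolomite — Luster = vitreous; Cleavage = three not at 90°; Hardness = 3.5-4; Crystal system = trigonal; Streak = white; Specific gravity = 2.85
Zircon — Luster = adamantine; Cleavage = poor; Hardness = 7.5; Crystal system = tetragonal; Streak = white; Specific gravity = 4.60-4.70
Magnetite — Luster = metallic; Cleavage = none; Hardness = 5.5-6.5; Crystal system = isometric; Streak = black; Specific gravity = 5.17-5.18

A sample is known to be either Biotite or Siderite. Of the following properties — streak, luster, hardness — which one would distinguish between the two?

Streak: both white — same for both.
Luster: both vitreous — same for both.
Hardness: Biotite 2.5-3, Siderite 3.5-4.5 — distinct.
Only hardness differs between Biotite and Siderite among the listed tests.

hardness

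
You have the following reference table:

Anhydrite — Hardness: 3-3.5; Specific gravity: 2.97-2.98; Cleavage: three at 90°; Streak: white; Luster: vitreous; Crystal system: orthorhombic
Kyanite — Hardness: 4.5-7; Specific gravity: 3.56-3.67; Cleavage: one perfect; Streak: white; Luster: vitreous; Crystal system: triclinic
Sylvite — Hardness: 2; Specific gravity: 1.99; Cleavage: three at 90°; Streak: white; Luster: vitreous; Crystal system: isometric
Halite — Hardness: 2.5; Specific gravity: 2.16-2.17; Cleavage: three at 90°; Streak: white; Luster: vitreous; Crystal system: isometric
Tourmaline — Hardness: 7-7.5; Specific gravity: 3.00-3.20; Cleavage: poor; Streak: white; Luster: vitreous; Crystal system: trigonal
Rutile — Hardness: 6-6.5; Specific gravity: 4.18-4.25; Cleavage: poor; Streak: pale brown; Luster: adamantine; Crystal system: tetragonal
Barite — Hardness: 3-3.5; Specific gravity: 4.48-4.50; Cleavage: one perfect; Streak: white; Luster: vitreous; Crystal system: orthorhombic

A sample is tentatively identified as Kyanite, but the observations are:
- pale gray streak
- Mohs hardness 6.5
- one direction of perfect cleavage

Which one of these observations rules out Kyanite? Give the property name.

streak

Pale gray streak: Kyanite has white streak — does not match.
Mohs hardness 6.5: Kyanite has hardness 4.5-7 — within range.
One direction of perfect cleavage: Kyanite has cleavage one perfect — within range.
The streak is the one property that does not fit.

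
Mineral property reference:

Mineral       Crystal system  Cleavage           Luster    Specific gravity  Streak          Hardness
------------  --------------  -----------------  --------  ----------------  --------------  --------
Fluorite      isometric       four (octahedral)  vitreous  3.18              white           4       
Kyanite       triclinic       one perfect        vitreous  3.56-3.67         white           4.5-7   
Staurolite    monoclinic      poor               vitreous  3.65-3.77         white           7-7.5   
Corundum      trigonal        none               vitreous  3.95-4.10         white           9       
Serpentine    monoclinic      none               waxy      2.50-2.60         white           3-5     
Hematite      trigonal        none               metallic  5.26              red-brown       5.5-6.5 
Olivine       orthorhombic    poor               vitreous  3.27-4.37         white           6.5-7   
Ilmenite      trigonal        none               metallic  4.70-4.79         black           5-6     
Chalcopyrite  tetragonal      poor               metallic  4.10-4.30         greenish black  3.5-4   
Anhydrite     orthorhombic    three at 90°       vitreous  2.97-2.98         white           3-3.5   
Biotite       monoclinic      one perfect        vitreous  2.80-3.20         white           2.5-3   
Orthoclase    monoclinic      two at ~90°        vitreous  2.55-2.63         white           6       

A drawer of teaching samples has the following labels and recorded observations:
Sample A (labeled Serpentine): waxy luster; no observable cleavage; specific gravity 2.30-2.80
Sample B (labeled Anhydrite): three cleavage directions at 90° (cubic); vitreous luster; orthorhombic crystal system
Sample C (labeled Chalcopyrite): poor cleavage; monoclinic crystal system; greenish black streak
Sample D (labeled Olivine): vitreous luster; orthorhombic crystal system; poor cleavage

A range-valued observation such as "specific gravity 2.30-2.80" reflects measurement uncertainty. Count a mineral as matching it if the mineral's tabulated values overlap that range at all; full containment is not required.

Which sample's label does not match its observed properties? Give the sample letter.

Sample A: observations are consistent with Serpentine.
Sample B: observations are consistent with Anhydrite.
Sample C: Chalcopyrite has tetragonal system, but the record shows monoclinic crystal system — this label is wrong.
Sample D: observations are consistent with Olivine.
Sample C is the mislabeled one.

C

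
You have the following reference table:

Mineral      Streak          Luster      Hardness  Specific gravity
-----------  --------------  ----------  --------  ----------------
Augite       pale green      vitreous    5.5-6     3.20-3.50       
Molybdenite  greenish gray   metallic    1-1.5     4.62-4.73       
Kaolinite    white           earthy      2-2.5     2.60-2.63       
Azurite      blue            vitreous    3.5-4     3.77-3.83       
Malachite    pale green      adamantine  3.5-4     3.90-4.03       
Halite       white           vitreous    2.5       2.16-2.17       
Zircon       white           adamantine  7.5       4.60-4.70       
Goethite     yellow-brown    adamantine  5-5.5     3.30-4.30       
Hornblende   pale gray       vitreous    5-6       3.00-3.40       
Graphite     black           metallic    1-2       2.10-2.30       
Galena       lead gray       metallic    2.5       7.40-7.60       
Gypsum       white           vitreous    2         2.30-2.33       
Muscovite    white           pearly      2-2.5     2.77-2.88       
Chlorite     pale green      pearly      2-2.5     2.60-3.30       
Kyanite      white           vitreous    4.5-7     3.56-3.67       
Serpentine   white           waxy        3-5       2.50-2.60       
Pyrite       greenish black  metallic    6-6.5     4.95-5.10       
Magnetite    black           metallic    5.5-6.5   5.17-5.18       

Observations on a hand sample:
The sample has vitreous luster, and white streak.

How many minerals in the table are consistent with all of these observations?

Vitreous luster — Augite, Azurite, Halite, Hornblende, Gypsum, Kyanite remain.
White streak excludes Augite, Azurite, Hornblende.
Consistent with every observation: Gypsum, Halite, Kyanite.
That is 3 minerals.

3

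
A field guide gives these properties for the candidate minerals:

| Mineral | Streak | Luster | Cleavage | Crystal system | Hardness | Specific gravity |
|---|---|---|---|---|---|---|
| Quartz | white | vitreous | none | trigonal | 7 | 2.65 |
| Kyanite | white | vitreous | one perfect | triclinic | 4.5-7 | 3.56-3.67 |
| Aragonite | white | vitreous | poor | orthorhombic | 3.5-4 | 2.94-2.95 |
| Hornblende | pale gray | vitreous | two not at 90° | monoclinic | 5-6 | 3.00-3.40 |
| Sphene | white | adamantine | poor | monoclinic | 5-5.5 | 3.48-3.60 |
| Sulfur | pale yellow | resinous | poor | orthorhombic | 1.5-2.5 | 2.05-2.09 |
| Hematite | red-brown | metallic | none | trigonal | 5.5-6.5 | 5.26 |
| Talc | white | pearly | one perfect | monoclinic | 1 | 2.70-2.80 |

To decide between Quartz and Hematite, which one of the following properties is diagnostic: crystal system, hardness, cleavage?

hardness

Crystal system: both trigonal — shared.
Hardness: Quartz 7, Hematite 5.5-6.5 — distinct.
Cleavage: both none — shared.
Of the listed properties, hardness is the one that separates them.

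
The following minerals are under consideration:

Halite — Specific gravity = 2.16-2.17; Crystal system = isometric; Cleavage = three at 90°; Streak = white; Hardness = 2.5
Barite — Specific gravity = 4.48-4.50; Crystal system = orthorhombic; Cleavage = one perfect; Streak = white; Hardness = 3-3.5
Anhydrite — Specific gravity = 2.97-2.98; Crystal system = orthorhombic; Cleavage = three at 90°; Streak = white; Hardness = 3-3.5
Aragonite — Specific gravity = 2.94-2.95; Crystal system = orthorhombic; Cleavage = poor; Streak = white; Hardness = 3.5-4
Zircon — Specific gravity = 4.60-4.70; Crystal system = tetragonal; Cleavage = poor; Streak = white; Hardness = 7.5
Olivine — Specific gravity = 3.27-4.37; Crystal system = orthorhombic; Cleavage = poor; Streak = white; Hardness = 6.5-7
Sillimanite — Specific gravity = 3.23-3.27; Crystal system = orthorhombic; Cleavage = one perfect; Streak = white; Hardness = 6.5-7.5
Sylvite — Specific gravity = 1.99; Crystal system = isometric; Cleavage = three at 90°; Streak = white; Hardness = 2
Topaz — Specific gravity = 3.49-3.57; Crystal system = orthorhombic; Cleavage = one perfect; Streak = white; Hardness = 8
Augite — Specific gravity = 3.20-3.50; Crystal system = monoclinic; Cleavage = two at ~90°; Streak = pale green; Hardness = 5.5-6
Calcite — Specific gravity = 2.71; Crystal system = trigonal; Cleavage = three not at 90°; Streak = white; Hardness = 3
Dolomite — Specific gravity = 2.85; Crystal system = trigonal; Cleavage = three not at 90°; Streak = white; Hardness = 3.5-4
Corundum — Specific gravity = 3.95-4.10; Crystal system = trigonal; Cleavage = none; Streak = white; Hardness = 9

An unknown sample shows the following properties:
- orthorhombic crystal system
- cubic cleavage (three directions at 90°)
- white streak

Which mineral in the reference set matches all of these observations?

Anhydrite

Orthorhombic crystal system: narrows the field to Barite, Anhydrite, Aragonite, Olivine, Sillimanite, Topaz.
Cubic cleavage (three directions at 90°): Anhydrite remains.
White streak: no further eliminations.
Only Anhydrite satisfies all observations.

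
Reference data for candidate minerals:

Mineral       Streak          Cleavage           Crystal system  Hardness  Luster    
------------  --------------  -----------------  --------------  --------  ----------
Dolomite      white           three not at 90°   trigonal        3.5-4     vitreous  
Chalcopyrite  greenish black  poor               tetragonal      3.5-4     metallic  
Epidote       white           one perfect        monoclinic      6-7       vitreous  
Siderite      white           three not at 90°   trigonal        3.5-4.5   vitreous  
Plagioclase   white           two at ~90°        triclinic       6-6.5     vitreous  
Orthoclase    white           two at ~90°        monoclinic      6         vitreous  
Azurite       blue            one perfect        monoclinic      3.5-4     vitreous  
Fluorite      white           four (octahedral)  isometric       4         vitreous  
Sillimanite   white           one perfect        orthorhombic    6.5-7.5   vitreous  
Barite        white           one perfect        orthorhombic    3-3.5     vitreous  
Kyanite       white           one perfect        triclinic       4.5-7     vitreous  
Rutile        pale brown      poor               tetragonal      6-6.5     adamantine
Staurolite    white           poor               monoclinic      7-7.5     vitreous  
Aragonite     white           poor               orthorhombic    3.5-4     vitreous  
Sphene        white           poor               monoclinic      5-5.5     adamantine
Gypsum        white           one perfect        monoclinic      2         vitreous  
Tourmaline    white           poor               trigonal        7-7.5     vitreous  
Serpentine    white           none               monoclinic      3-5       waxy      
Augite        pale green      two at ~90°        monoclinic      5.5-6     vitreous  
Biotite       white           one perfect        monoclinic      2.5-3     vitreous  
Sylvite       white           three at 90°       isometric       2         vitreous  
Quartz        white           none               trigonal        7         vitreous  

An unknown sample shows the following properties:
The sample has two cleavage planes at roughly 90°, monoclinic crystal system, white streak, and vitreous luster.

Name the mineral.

Two cleavage planes at roughly 90° — narrows the field to Plagioclase, Orthoclase, Augite.
Monoclinic crystal system is inconsistent with Plagioclase.
White streak excludes Augite.
Vitreous luster — all remaining candidates fit.
Only Orthoclase satisfies all observations.

Orthoclase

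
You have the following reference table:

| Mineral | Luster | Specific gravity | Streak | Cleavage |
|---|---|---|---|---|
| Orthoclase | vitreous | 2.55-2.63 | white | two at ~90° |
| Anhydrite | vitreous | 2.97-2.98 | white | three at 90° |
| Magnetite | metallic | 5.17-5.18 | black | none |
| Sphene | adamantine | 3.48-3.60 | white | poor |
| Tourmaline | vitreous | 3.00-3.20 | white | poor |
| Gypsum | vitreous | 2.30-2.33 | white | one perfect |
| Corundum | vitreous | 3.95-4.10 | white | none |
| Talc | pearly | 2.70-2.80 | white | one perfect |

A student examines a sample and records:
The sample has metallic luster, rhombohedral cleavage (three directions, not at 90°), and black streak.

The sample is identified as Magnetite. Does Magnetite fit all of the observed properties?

Inconsistent

Metallic luster — consistent with Magnetite (metallic luster).
Rhombohedral cleavage (three directions, not at 90°) — Magnetite has cleavage none; which does not match.
Black streak — consistent with Magnetite (black streak).
Cleavage alone is enough to reject Magnetite.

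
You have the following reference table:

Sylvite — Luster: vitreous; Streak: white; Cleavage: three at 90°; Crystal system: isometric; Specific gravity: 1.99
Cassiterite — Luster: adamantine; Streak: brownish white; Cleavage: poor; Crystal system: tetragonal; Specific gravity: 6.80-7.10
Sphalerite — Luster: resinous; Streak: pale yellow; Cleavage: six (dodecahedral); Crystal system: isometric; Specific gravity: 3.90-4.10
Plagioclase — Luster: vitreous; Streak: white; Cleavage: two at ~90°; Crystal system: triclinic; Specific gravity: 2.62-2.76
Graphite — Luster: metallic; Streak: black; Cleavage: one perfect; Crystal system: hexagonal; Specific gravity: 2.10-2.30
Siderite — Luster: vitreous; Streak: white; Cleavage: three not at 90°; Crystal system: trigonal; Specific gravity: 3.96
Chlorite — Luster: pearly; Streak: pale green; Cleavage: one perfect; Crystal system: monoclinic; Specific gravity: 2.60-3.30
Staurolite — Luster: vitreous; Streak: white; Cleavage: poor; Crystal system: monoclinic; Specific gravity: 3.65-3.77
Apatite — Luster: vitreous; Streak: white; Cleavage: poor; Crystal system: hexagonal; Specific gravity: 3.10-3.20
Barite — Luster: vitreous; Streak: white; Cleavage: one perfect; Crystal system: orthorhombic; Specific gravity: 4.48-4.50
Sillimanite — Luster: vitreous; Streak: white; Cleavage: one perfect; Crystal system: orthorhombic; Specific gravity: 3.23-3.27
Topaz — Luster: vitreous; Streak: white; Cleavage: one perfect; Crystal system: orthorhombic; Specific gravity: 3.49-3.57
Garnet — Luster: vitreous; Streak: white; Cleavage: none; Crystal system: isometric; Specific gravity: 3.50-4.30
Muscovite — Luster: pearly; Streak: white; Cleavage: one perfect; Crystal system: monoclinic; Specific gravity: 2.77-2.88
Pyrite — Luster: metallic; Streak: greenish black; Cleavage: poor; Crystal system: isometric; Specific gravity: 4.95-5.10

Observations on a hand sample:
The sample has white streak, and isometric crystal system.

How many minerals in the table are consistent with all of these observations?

2

White streak eliminates Cassiterite, Sphalerite, Graphite, Chlorite, Pyrite.
Isometric crystal system: only Sylvite, Garnet remain.
Consistent with every observation: Garnet, Sylvite.
That is 2 minerals.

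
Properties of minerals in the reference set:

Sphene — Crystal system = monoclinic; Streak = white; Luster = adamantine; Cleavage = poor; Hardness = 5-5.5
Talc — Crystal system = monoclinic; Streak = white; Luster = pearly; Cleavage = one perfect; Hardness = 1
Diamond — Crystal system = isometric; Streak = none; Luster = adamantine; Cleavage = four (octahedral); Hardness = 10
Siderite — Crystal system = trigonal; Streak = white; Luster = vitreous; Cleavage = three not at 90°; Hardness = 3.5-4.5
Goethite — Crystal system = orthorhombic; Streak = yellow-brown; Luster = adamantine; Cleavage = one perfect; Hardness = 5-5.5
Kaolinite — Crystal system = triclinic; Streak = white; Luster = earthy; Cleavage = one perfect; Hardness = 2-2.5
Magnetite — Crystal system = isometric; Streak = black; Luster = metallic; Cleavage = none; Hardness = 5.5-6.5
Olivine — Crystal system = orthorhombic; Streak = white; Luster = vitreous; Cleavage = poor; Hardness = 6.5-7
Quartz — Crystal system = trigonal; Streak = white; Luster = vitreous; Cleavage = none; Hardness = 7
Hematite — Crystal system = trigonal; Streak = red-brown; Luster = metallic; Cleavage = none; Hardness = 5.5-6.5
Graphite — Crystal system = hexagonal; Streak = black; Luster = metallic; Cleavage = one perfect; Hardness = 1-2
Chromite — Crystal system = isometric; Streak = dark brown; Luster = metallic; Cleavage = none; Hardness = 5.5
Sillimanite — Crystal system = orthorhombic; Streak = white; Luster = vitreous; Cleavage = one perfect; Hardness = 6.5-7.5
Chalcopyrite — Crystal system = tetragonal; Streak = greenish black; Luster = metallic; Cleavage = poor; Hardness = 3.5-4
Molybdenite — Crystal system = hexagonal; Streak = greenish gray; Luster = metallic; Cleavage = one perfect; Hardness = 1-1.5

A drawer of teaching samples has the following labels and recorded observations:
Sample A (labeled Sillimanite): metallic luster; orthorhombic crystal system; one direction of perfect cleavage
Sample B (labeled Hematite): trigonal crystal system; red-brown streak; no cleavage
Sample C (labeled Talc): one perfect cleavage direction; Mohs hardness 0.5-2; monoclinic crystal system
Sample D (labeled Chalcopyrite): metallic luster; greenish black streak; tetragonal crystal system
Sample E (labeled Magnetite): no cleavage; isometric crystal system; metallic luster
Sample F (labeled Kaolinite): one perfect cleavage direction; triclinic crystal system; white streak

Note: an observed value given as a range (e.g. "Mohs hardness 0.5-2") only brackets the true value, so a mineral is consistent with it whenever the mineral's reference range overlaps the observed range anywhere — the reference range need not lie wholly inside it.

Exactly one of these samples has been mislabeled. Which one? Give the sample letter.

A

Sample A: Sillimanite has vitreous luster, but the record shows metallic luster — this label is wrong.
Sample B: nothing contradicts Hematite.
Sample C: nothing contradicts Talc.
Sample D: nothing contradicts Chalcopyrite.
Sample E: nothing contradicts Magnetite.
Sample F: nothing contradicts Kaolinite.
The mislabeled specimen is A.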